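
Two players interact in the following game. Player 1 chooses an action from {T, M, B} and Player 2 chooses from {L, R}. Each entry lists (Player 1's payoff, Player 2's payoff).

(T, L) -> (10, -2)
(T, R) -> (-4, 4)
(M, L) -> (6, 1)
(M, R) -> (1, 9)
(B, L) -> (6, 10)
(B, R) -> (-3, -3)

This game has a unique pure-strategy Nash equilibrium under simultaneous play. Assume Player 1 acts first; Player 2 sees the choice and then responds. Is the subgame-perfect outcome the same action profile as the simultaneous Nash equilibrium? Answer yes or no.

Work backward from Player 2's decision.
- T: BR = R, leader payoff -4.
- M: BR = R, leader payoff 1.
- B: BR = L, leader payoff 6.
Maximizing over -4, 1, 6, Player 1 chooses B. Subgame-perfect outcome: (B, L) with payoffs (6, 10).
Under simultaneous play:
Player 1's best replies: L→T; R→M.
Player 2's best replies: T→R; M→R; B→L.
The unique mutual best reply is (M, R), giving (1, 9).
Sequential outcome (B, L) differs from the Nash profile (M, R).

no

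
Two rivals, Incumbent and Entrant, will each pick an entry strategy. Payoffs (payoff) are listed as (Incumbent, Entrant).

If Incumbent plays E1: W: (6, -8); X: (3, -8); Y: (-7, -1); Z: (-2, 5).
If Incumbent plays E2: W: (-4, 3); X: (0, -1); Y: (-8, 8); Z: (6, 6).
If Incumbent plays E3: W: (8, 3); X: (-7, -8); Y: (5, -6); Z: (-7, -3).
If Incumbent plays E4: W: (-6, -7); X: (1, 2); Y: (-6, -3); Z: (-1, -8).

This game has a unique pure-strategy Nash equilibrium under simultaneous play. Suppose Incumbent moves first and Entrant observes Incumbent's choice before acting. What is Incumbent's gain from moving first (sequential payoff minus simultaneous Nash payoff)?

Work backward from Entrant's decision.
- E1: Entrant compares -8, -8, -1, 5 and picks Z; Incumbent would get -2.
- E2: Entrant compares 3, -1, 8, 6 and picks Y; Incumbent would get -8.
- E3: Entrant compares 3, -8, -6, -3 and picks W; Incumbent would get 8.
- E4: Entrant compares -7, 2, -3, -8 and picks X; Incumbent would get 1.
Incumbent's induced payoffs are -2, -8, 8, 1, so Incumbent commits to E3. Subgame-perfect outcome: (E3, W) with payoffs (8, 3).
Under simultaneous play:
Incumbent's best replies: W→E3; X→E1; Y→E3; Z→E2.
Entrant's best replies: E1→Z; E2→Y; E3→W; E4→X.
The unique mutual best reply is (E3, W), giving (8, 3).
Incumbent's commitment gain: 8 − 8 = 0.

0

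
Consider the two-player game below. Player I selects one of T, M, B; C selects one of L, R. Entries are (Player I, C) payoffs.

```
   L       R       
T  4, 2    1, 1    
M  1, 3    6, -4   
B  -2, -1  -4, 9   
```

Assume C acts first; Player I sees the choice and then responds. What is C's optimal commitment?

Work backward from Player I's decision.
- L: BR = T, leader payoff 2.
- R: BR = M, leader payoff -4.
Maximizing over 2, -4, C chooses L. Subgame-perfect outcome: (T, L) with payoffs (4, 2).

L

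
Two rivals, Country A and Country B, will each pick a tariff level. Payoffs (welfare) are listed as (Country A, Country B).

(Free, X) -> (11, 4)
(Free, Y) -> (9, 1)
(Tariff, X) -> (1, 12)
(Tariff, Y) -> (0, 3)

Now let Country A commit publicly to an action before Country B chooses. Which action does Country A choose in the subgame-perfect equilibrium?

Free

Backward induction with Country A moving first.
- Free: BR = X, leader payoff 11.
- Tariff: BR = X, leader payoff 1.
Maximizing over 11, 1, Country A chooses Free. Subgame-perfect outcome: (Free, X) with payoffs (11, 4).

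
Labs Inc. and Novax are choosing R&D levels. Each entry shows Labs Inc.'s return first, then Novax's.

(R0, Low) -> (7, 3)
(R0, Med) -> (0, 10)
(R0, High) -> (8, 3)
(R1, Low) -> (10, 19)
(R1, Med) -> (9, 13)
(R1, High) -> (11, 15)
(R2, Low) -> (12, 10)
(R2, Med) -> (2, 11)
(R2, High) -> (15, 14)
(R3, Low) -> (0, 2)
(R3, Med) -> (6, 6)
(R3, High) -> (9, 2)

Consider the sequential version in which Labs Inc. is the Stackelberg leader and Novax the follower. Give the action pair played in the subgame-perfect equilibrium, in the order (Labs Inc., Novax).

Solve by backward induction (Labs Inc. leads).
- R0: BR = Med, leader payoff 0.
- R1: BR = Low, leader payoff 10.
- R2: BR = High, leader payoff 15.
- R3: BR = Med, leader payoff 6.
Among 0, 10, 15, 6, the best is 15 at R2. Subgame-perfect outcome: (R2, High) with payoffs (15, 14).

(R2, High)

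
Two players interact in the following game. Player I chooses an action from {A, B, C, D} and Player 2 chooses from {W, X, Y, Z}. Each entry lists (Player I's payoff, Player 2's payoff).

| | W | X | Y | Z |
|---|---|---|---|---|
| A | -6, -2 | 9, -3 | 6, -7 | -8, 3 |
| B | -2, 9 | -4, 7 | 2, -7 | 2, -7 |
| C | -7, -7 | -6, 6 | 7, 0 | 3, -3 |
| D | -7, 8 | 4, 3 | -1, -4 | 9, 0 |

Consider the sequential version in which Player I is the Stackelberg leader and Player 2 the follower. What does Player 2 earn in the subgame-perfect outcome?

Player 2 best-responds to each possible Player I move:
- A → Player 2 plays Z (best of -2, -3, -7, 3); Player I gets -8.
- B → Player 2 plays W (best of 9, 7, -7, -7); Player I gets -2.
- C → Player 2 plays X (best of -7, 6, 0, -3); Player I gets -6.
- D → Player 2 plays W (best of 8, 3, -4, 0); Player I gets -7.
Maximizing over -8, -2, -6, -7, Player I chooses B. Subgame-perfect outcome: (B, W) with payoffs (-2, 9).

9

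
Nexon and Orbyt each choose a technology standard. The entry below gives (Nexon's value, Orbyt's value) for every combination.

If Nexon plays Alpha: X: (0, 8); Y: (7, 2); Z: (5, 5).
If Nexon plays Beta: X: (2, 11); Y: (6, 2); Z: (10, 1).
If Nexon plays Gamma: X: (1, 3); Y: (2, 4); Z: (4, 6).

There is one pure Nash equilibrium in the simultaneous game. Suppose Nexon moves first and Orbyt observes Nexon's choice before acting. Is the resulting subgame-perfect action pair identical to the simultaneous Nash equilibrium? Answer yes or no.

Solve by backward induction (Nexon leads).
- Alpha: BR = X, leader payoff 0.
- Beta: BR = X, leader payoff 2.
- Gamma: BR = Z, leader payoff 4.
Maximizing over 0, 2, 4, Nexon chooses Gamma. Subgame-perfect outcome: (Gamma, Z) with payoffs (4, 6).
Under simultaneous play:
Nexon's best replies: X→Beta; Y→Alpha; Z→Beta.
Orbyt's best replies: Alpha→X; Beta→X; Gamma→Z.
Only (Beta, X) has each player best-responding; Nash payoffs (2, 11).
Sequential outcome (Gamma, Z) differs from the Nash profile (Beta, X).

no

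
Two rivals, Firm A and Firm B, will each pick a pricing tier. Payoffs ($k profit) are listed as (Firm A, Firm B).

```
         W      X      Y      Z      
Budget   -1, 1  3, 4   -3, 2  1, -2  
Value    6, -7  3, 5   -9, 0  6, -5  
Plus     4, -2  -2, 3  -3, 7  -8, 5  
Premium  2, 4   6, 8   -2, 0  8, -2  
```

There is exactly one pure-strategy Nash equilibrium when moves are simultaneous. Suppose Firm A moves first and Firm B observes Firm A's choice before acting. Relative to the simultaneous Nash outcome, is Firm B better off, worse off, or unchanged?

Work backward from Firm B's decision.
- Budget: BR = X, leader payoff 3.
- Value: BR = X, leader payoff 3.
- Plus: BR = Y, leader payoff -3.
- Premium: BR = X, leader payoff 6.
Maximizing over 3, 3, -3, 6, Firm A chooses Premium. Subgame-perfect outcome: (Premium, X) with payoffs (6, 8).
Now find the simultaneous Nash equilibrium.
Firm A's best replies: W→Value; X→Premium; Y→Premium; Z→Premium.
Firm B's best replies: Budget→X; Value→X; Plus→Y; Premium→X.
Only (Premium, X) has each player best-responding; Nash payoffs (6, 8).
Firm B earns 8 sequentially versus 8 at the Nash outcome: unchanged.

unchanged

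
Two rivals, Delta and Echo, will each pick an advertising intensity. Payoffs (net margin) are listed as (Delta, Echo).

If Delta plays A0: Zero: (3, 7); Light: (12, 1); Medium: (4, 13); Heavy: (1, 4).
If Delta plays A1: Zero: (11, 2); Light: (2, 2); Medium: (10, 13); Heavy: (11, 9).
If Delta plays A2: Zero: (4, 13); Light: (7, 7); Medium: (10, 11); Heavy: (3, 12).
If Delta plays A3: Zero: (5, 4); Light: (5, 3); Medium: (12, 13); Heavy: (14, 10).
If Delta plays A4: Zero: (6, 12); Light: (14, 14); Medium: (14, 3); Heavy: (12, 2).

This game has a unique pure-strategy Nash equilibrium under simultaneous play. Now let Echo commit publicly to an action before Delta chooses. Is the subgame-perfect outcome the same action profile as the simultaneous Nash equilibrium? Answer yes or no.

Delta best-responds to each possible Echo move:
- Zero: Delta compares 3, 11, 4, 5, 6 and picks A1; Echo would get 2.
- Light: Delta compares 12, 2, 7, 5, 14 and picks A4; Echo would get 14.
- Medium: Delta compares 4, 10, 10, 12, 14 and picks A4; Echo would get 3.
- Heavy: Delta compares 1, 11, 3, 14, 12 and picks A3; Echo would get 10.
Among 2, 14, 3, 10, the best is 14 at Light. Subgame-perfect outcome: (A4, Light) with payoffs (14, 14).
For the simultaneous game, intersect best replies.
Delta's best replies: Zero→A1; Light→A4; Medium→A4; Heavy→A3.
Echo's best replies: A0→Medium; A1→Medium; A2→Zero; A3→Medium; A4→Light.
The unique mutual best reply is (A4, Light), giving (14, 14).
Sequential outcome (A4, Light) coincides with the Nash profile (A4, Light).

yes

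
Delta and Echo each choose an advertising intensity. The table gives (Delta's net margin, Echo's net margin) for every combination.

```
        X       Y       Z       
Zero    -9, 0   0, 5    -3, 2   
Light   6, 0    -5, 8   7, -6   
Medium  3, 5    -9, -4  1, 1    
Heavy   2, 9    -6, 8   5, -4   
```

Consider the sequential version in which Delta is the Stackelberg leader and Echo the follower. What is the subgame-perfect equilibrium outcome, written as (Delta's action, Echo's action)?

Work backward from Echo's decision.
- Zero: Echo compares 0, 5, 2 and picks Y; Delta would get 0.
- Light: Echo compares 0, 8, -6 and picks Y; Delta would get -5.
- Medium: Echo compares 5, -4, 1 and picks X; Delta would get 3.
- Heavy: Echo compares 9, 8, -4 and picks X; Delta would get 2.
Delta's induced payoffs are 0, -5, 3, 2, so Delta commits to Medium. Subgame-perfect outcome: (Medium, X) with payoffs (3, 5).

(Medium, X)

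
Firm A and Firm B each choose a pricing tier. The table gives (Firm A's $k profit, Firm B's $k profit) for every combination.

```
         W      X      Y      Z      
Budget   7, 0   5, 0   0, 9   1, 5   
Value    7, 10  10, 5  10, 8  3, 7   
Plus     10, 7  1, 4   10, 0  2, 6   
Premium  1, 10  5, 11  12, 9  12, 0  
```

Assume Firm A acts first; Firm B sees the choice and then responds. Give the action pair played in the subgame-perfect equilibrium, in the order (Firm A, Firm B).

Firm B best-responds to each possible Firm A move:
- Budget: Firm B compares 0, 0, 9, 5 and picks Y; Firm A would get 0.
- Value: Firm B compares 10, 5, 8, 7 and picks W; Firm A would get 7.
- Plus: Firm B compares 7, 4, 0, 6 and picks W; Firm A would get 10.
- Premium: Firm B compares 10, 11, 9, 0 and picks X; Firm A would get 5.
Among 0, 7, 10, 5, the best is 10 at Plus. Subgame-perfect outcome: (Plus, W) with payoffs (10, 7).

(Plus, W)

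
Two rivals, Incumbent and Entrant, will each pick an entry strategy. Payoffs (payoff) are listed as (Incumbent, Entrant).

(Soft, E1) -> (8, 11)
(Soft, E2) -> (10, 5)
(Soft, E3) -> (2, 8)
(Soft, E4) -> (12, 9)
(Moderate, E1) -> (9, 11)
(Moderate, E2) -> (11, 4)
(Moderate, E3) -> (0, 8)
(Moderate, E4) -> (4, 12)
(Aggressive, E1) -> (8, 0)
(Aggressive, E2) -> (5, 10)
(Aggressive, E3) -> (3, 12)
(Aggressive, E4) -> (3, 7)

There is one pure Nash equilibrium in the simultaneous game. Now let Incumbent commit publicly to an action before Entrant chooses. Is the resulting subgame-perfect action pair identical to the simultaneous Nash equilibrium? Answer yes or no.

no

Backward induction with Incumbent moving first.
- Soft → Entrant plays E1 (best of 11, 5, 8, 9); Incumbent gets 8.
- Moderate → Entrant plays E4 (best of 11, 4, 8, 12); Incumbent gets 4.
- Aggressive → Entrant plays E3 (best of 0, 10, 12, 7); Incumbent gets 3.
Incumbent's induced payoffs are 8, 4, 3, so Incumbent commits to Soft. Subgame-perfect outcome: (Soft, E1) with payoffs (8, 11).
Under simultaneous play:
Incumbent's best replies: E1→Moderate; E2→Moderate; E3→Aggressive; E4→Soft.
Entrant's best replies: Soft→E1; Moderate→E4; Aggressive→E3.
The unique mutual best reply is (Aggressive, E3), giving (3, 12).
Sequential outcome (Soft, E1) differs from the Nash profile (Aggressive, E3).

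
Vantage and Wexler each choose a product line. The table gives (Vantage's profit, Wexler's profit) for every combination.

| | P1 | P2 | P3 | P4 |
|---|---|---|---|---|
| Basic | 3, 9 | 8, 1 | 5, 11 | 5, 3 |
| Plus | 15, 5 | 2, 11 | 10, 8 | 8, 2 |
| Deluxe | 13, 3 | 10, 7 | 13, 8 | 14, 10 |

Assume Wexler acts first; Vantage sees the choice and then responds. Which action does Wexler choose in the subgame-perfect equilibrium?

Backward induction with Wexler moving first.
- P1: Vantage compares 3, 15, 13 and picks Plus; Wexler would get 5.
- P2: Vantage compares 8, 2, 10 and picks Deluxe; Wexler would get 7.
- P3: Vantage compares 5, 10, 13 and picks Deluxe; Wexler would get 8.
- P4: Vantage compares 5, 8, 14 and picks Deluxe; Wexler would get 10.
Maximizing over 5, 7, 8, 10, Wexler chooses P4. Subgame-perfect outcome: (Deluxe, P4) with payoffs (14, 10).

P4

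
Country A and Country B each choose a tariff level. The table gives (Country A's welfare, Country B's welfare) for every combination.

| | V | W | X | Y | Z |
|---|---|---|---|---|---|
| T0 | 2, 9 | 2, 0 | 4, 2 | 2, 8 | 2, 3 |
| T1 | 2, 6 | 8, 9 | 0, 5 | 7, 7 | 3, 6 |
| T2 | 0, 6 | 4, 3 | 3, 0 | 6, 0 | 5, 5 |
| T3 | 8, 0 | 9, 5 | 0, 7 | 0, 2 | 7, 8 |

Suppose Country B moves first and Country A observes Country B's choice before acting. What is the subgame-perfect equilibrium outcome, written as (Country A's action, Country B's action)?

Backward induction with Country B moving first.
- V: BR = T3, leader payoff 0.
- W: BR = T3, leader payoff 5.
- X: BR = T0, leader payoff 2.
- Y: BR = T1, leader payoff 7.
- Z: BR = T3, leader payoff 8.
Country B's induced payoffs are 0, 5, 2, 7, 8, so Country B commits to Z. Subgame-perfect outcome: (T3, Z) with payoffs (7, 8).

(T3, Z)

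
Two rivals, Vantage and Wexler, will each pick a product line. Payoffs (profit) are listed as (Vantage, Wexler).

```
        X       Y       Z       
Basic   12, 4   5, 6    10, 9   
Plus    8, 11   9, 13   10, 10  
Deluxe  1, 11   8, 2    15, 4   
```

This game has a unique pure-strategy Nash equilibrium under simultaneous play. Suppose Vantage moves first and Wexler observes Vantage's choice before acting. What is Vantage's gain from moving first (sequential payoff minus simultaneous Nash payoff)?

1

Wexler best-responds to each possible Vantage move:
- Basic: Wexler compares 4, 6, 9 and picks Z; Vantage would get 10.
- Plus: Wexler compares 11, 13, 10 and picks Y; Vantage would get 9.
- Deluxe: Wexler compares 11, 2, 4 and picks X; Vantage would get 1.
Among 10, 9, 1, the best is 10 at Basic. Subgame-perfect outcome: (Basic, Z) with payoffs (10, 9).
Under simultaneous play:
Vantage's best replies: X→Basic; Y→Plus; Z→Deluxe.
Wexler's best replies: Basic→Z; Plus→Y; Deluxe→X.
The unique mutual best reply is (Plus, Y), giving (9, 13).
Vantage's commitment gain: 10 − 9 = 1.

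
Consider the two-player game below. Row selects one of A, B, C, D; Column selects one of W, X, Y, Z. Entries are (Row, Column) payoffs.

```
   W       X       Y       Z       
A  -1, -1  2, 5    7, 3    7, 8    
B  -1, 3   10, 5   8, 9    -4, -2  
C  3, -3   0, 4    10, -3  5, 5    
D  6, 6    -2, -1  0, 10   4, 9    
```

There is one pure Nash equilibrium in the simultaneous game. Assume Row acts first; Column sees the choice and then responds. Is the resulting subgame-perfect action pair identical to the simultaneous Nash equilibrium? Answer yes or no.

no

Backward induction with Row moving first.
- A → Column plays Z (best of -1, 5, 3, 8); Row gets 7.
- B → Column plays Y (best of 3, 5, 9, -2); Row gets 8.
- C → Column plays Z (best of -3, 4, -3, 5); Row gets 5.
- D → Column plays Y (best of 6, -1, 10, 9); Row gets 0.
Among 7, 8, 5, 0, the best is 8 at B. Subgame-perfect outcome: (B, Y) with payoffs (8, 9).
Under simultaneous play:
Row's best replies: W→D; X→B; Y→C; Z→A.
Column's best replies: A→Z; B→Y; C→Z; D→Y.
The unique mutual best reply is (A, Z), giving (7, 8).
Sequential outcome (B, Y) differs from the Nash profile (A, Z).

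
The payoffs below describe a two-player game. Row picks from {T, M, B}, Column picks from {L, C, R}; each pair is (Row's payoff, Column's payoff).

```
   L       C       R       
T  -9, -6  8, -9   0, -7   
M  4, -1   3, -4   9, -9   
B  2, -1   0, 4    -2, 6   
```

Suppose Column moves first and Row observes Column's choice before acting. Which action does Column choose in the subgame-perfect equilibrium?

L

Backward induction with Column moving first.
- L → Row plays M (best of -9, 4, 2); Column gets -1.
- C → Row plays T (best of 8, 3, 0); Column gets -9.
- R → Row plays M (best of 0, 9, -2); Column gets -9.
Column's induced payoffs are -1, -9, -9, so Column commits to L. Subgame-perfect outcome: (M, L) with payoffs (4, -1).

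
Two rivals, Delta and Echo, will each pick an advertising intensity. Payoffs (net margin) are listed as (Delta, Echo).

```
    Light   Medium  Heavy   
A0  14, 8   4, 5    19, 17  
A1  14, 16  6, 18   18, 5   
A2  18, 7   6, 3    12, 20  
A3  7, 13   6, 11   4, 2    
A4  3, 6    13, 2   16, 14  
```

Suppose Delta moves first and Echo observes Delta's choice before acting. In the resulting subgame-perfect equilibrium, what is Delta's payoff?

19

Work backward from Echo's decision.
- A0: BR = Heavy, leader payoff 19.
- A1: BR = Medium, leader payoff 6.
- A2: BR = Heavy, leader payoff 12.
- A3: BR = Light, leader payoff 7.
- A4: BR = Heavy, leader payoff 16.
Among 19, 6, 12, 7, 16, the best is 19 at A0. Subgame-perfect outcome: (A0, Heavy) with payoffs (19, 17).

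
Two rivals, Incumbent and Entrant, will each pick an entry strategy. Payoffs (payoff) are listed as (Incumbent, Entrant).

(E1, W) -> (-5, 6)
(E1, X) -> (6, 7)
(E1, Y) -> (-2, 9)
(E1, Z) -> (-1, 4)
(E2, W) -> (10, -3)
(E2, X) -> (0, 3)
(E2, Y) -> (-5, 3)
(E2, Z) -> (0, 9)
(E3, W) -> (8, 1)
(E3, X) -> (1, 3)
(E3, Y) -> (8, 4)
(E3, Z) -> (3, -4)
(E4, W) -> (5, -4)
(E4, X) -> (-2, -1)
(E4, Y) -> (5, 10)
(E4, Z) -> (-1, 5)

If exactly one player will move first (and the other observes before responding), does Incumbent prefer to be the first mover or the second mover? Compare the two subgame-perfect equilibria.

first

If Incumbent leads: Entrant's best replies are E1→Y, E2→Z, E3→Y, E4→Y; Incumbent's induced payoffs -2, 0, 8, 5; outcome (E3, Y), payoffs (8, 4).
If Entrant leads: Incumbent's best replies are W→E2, X→E1, Y→E3, Z→E3; Entrant's induced payoffs -3, 7, 4, -4; outcome (E1, X), payoffs (6, 7).
Incumbent gets 8 moving first and 6 moving second, so Incumbent prefers to move first.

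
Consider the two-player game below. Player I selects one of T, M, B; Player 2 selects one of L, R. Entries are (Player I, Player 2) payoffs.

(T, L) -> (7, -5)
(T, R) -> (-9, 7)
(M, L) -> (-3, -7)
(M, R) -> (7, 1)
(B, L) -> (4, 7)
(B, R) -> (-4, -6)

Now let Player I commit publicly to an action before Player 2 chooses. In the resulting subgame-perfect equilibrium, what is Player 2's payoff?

1

Backward induction with Player I moving first.
- T → Player 2 plays R (best of -5, 7); Player I gets -9.
- M → Player 2 plays R (best of -7, 1); Player I gets 7.
- B → Player 2 plays L (best of 7, -6); Player I gets 4.
Player I's induced payoffs are -9, 7, 4, so Player I commits to M. Subgame-perfect outcome: (M, R) with payoffs (7, 1).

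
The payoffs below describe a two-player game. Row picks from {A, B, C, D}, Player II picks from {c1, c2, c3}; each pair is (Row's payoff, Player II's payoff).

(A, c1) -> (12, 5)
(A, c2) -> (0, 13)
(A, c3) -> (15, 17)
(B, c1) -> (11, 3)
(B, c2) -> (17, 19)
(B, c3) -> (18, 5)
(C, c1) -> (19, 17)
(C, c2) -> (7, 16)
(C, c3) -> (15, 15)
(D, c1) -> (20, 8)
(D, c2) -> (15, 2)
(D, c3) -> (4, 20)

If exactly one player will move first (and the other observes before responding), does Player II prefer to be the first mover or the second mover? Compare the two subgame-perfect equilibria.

first

If Row leads: Player II's best replies are A→c3, B→c2, C→c1, D→c3; Row's induced payoffs 15, 17, 19, 4; outcome (C, c1), payoffs (19, 17).
If Player II leads: Row's best replies are c1→D, c2→B, c3→B; Player II's induced payoffs 8, 19, 5; outcome (B, c2), payoffs (17, 19).
Player II gets 19 moving first and 17 moving second, so Player II prefers to move first.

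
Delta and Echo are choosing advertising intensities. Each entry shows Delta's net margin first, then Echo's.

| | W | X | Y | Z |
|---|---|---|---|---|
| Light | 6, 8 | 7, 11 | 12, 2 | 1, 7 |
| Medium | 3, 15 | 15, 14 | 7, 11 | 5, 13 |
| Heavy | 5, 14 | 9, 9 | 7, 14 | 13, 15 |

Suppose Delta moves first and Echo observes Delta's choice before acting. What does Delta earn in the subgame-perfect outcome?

Work backward from Echo's decision.
- Light: BR = X, leader payoff 7.
- Medium: BR = W, leader payoff 3.
- Heavy: BR = Z, leader payoff 13.
Among 7, 3, 13, the best is 13 at Heavy. Subgame-perfect outcome: (Heavy, Z) with payoffs (13, 15).

13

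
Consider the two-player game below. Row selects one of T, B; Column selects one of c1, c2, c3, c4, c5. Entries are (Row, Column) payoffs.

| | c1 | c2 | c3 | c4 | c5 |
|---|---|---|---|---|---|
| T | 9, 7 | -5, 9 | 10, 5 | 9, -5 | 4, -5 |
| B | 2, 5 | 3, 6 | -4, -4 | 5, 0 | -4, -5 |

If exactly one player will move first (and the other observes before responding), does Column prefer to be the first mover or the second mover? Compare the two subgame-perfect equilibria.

If Row leads: Column's best replies are T→c2, B→c2; Row's induced payoffs -5, 3; outcome (B, c2), payoffs (3, 6).
If Column leads: Row's best replies are c1→T, c2→B, c3→T, c4→T, c5→T; Column's induced payoffs 7, 6, 5, -5, -5; outcome (T, c1), payoffs (9, 7).
Column gets 7 moving first and 6 moving second, so Column prefers to move first.

first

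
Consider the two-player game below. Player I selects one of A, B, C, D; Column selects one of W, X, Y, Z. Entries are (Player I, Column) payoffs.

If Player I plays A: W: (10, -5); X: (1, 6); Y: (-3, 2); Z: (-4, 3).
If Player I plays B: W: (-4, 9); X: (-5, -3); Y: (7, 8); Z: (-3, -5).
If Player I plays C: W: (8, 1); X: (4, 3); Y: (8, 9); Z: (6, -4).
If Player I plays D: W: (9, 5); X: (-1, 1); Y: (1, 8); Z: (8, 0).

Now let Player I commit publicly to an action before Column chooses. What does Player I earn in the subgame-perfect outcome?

8

Work backward from Column's decision.
- A → Column plays X (best of -5, 6, 2, 3); Player I gets 1.
- B → Column plays W (best of 9, -3, 8, -5); Player I gets -4.
- C → Column plays Y (best of 1, 3, 9, -4); Player I gets 8.
- D → Column plays Y (best of 5, 1, 8, 0); Player I gets 1.
Maximizing over 1, -4, 8, 1, Player I chooses C. Subgame-perfect outcome: (C, Y) with payoffs (8, 9).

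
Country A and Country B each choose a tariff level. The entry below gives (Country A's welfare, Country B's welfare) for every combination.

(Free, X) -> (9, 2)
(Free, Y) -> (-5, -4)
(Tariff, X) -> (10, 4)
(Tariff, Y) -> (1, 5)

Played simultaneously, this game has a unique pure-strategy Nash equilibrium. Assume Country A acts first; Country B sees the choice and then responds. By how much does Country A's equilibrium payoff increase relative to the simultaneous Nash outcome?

Work backward from Country B's decision.
- Free: BR = X, leader payoff 9.
- Tariff: BR = Y, leader payoff 1.
Among 9, 1, the best is 9 at Free. Subgame-perfect outcome: (Free, X) with payoffs (9, 2).
For the simultaneous game, intersect best replies.
Country A's best replies: X→Tariff; Y→Tariff.
Country B's best replies: Free→X; Tariff→Y.
The unique mutual best reply is (Tariff, Y), giving (1, 5).
Country A's commitment gain: 9 − 1 = 8.

8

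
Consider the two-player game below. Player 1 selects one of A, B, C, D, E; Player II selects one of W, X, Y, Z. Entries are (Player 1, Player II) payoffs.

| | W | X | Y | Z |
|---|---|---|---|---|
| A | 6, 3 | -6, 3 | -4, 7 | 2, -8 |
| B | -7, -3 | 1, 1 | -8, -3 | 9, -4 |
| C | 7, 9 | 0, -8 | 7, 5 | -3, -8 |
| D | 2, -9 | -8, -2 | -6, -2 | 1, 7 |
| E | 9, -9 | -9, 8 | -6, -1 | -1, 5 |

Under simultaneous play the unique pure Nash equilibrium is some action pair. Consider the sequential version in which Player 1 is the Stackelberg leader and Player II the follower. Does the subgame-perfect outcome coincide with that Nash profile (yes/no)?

Work backward from Player II's decision.
- A: Player II compares 3, 3, 7, -8 and picks Y; Player 1 would get -4.
- B: Player II compares -3, 1, -3, -4 and picks X; Player 1 would get 1.
- C: Player II compares 9, -8, 5, -8 and picks W; Player 1 would get 7.
- D: Player II compares -9, -2, -2, 7 and picks Z; Player 1 would get 1.
- E: Player II compares -9, 8, -1, 5 and picks X; Player 1 would get -9.
Player 1's induced payoffs are -4, 1, 7, 1, -9, so Player 1 commits to C. Subgame-perfect outcome: (C, W) with payoffs (7, 9).
Under simultaneous play:
Player 1's best replies: W→E; X→B; Y→C; Z→B.
Player II's best replies: A→Y; B→X; C→W; D→Z; E→X.
The unique mutual best reply is (B, X), giving (1, 1).
Sequential outcome (C, W) differs from the Nash profile (B, X).

no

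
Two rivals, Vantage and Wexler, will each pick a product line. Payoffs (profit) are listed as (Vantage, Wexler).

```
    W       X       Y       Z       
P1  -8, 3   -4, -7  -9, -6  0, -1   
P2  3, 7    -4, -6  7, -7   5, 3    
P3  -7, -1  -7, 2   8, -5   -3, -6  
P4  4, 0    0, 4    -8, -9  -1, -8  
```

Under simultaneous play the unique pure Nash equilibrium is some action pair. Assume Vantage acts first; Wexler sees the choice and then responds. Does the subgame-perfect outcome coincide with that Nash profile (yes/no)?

no

Wexler best-responds to each possible Vantage move:
- P1: BR = W, leader payoff -8.
- P2: BR = W, leader payoff 3.
- P3: BR = X, leader payoff -7.
- P4: BR = X, leader payoff 0.
Maximizing over -8, 3, -7, 0, Vantage chooses P2. Subgame-perfect outcome: (P2, W) with payoffs (3, 7).
For the simultaneous game, intersect best replies.
Vantage's best replies: W→P4; X→P4; Y→P3; Z→P2.
Wexler's best replies: P1→W; P2→W; P3→X; P4→X.
Only (P4, X) has each player best-responding; Nash payoffs (0, 4).
Sequential outcome (P2, W) differs from the Nash profile (P4, X).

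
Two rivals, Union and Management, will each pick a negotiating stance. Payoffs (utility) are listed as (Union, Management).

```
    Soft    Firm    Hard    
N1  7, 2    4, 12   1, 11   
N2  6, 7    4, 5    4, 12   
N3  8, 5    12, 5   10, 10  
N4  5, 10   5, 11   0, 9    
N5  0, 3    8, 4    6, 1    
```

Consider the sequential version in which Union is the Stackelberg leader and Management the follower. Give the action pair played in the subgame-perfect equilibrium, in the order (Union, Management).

(N3, Hard)

Backward induction with Union moving first.
- N1: Management compares 2, 12, 11 and picks Firm; Union would get 4.
- N2: Management compares 7, 5, 12 and picks Hard; Union would get 4.
- N3: Management compares 5, 5, 10 and picks Hard; Union would get 10.
- N4: Management compares 10, 11, 9 and picks Firm; Union would get 5.
- N5: Management compares 3, 4, 1 and picks Firm; Union would get 8.
Among 4, 4, 10, 5, 8, the best is 10 at N3. Subgame-perfect outcome: (N3, Hard) with payoffs (10, 10).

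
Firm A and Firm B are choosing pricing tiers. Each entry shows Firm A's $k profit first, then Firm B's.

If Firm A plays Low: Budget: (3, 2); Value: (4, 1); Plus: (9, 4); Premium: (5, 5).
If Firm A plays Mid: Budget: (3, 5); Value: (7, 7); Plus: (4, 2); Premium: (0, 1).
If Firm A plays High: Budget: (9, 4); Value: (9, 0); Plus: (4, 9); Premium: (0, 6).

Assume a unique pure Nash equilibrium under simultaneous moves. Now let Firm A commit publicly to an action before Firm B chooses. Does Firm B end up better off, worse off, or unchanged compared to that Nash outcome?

Work backward from Firm B's decision.
- Low: BR = Premium, leader payoff 5.
- Mid: BR = Value, leader payoff 7.
- High: BR = Plus, leader payoff 4.
Firm A's induced payoffs are 5, 7, 4, so Firm A commits to Mid. Subgame-perfect outcome: (Mid, Value) with payoffs (7, 7).
Under simultaneous play:
Firm A's best replies: Budget→High; Value→High; Plus→Low; Premium→Low.
Firm B's best replies: Low→Premium; Mid→Value; High→Plus.
Only (Low, Premium) has each player best-responding; Nash payoffs (5, 5).
Firm B earns 7 sequentially versus 5 at the Nash outcome: better off.

better off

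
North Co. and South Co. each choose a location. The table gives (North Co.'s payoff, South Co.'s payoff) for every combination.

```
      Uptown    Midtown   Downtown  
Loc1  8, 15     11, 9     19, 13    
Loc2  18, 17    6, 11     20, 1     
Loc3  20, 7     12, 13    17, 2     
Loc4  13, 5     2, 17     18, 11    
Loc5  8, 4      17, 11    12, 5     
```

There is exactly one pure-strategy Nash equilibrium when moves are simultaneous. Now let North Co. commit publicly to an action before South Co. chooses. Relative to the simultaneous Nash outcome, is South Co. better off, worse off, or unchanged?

better off

Backward induction with North Co. moving first.
- Loc1: BR = Uptown, leader payoff 8.
- Loc2: BR = Uptown, leader payoff 18.
- Loc3: BR = Midtown, leader payoff 12.
- Loc4: BR = Midtown, leader payoff 2.
- Loc5: BR = Midtown, leader payoff 17.
Among 8, 18, 12, 2, 17, the best is 18 at Loc2. Subgame-perfect outcome: (Loc2, Uptown) with payoffs (18, 17).
Under simultaneous play:
North Co.'s best replies: Uptown→Loc3; Midtown→Loc5; Downtown→Loc2.
South Co.'s best replies: Loc1→Uptown; Loc2→Uptown; Loc3→Midtown; Loc4→Midtown; Loc5→Midtown.
The unique mutual best reply is (Loc5, Midtown), giving (17, 11).
South Co. earns 17 sequentially versus 11 at the Nash outcome: better off.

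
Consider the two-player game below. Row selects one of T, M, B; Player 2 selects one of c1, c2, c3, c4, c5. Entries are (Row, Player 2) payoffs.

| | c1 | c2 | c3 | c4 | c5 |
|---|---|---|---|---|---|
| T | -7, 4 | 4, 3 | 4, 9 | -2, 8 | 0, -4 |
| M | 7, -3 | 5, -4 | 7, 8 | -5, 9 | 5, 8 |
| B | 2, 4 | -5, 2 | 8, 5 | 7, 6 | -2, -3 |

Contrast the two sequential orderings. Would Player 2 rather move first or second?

first

If Row leads: Player 2's best replies are T→c3, M→c4, B→c4; Row's induced payoffs 4, -5, 7; outcome (B, c4), payoffs (7, 6).
If Player 2 leads: Row's best replies are c1→M, c2→M, c3→B, c4→B, c5→M; Player 2's induced payoffs -3, -4, 5, 6, 8; outcome (M, c5), payoffs (5, 8).
Player 2 gets 8 moving first and 6 moving second, so Player 2 prefers to move first.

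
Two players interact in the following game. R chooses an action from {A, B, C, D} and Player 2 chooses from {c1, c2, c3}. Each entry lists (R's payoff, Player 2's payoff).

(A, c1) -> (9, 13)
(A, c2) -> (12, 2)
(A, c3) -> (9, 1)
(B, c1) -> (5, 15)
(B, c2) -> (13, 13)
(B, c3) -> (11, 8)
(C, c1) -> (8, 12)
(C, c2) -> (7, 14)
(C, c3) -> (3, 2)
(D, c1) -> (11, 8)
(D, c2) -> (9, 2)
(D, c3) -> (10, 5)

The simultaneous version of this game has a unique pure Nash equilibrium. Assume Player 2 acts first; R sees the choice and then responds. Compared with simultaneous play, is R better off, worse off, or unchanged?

better off

R best-responds to each possible Player 2 move:
- c1 → R plays D (best of 9, 5, 8, 11); Player 2 gets 8.
- c2 → R plays B (best of 12, 13, 7, 9); Player 2 gets 13.
- c3 → R plays B (best of 9, 11, 3, 10); Player 2 gets 8.
Among 8, 13, 8, the best is 13 at c2. Subgame-perfect outcome: (B, c2) with payoffs (13, 13).
Now find the simultaneous Nash equilibrium.
R's best replies: c1→D; c2→B; c3→B.
Player 2's best replies: A→c1; B→c1; C→c2; D→c1.
Only (D, c1) has each player best-responding; Nash payoffs (11, 8).
R earns 13 sequentially versus 11 at the Nash outcome: better off.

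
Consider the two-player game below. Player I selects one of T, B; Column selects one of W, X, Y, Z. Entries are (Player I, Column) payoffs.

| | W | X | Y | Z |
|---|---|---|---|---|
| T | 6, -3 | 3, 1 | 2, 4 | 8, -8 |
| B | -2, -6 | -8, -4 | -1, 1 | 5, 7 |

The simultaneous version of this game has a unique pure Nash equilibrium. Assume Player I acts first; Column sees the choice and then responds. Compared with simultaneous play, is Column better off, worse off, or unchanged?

Work backward from Column's decision.
- T: Column compares -3, 1, 4, -8 and picks Y; Player I would get 2.
- B: Column compares -6, -4, 1, 7 and picks Z; Player I would get 5.
Player I's induced payoffs are 2, 5, so Player I commits to B. Subgame-perfect outcome: (B, Z) with payoffs (5, 7).
Under simultaneous play:
Player I's best replies: W→T; X→T; Y→T; Z→T.
Column's best replies: T→Y; B→Z.
Only (T, Y) has each player best-responding; Nash payoffs (2, 4).
Column earns 7 sequentially versus 4 at the Nash outcome: better off.

better off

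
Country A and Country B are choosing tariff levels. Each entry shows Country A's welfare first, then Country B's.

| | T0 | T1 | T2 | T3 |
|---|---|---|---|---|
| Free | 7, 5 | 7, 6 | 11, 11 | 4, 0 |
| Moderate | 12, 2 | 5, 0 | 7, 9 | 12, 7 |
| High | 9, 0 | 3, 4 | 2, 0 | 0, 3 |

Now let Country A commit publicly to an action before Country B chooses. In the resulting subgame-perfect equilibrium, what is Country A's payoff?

Backward induction with Country A moving first.
- Free: BR = T2, leader payoff 11.
- Moderate: BR = T2, leader payoff 7.
- High: BR = T1, leader payoff 3.
Among 11, 7, 3, the best is 11 at Free. Subgame-perfect outcome: (Free, T2) with payoffs (11, 11).

11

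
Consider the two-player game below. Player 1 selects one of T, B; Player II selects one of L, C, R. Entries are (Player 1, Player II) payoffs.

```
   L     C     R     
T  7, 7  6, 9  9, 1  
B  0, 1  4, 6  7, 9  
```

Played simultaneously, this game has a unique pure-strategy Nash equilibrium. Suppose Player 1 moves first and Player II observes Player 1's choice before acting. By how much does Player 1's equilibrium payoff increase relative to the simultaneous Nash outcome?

1

Player II best-responds to each possible Player 1 move:
- T → Player II plays C (best of 7, 9, 1); Player 1 gets 6.
- B → Player II plays R (best of 1, 6, 9); Player 1 gets 7.
Maximizing over 6, 7, Player 1 chooses B. Subgame-perfect outcome: (B, R) with payoffs (7, 9).
Under simultaneous play:
Player 1's best replies: L→T; C→T; R→T.
Player II's best replies: T→C; B→R.
Only (T, C) has each player best-responding; Nash payoffs (6, 9).
Player 1's commitment gain: 7 − 6 = 1.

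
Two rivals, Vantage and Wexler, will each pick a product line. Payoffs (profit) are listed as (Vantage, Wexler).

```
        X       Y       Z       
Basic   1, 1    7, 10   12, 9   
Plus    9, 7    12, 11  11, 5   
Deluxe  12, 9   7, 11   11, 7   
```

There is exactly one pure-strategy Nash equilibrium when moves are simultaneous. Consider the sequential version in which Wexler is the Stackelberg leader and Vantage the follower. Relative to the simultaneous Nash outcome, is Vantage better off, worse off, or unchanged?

unchanged

Vantage best-responds to each possible Wexler move:
- X: BR = Deluxe, leader payoff 9.
- Y: BR = Plus, leader payoff 11.
- Z: BR = Basic, leader payoff 9.
Among 9, 11, 9, the best is 11 at Y. Subgame-perfect outcome: (Plus, Y) with payoffs (12, 11).
For the simultaneous game, intersect best replies.
Vantage's best replies: X→Deluxe; Y→Plus; Z→Basic.
Wexler's best replies: Basic→Y; Plus→Y; Deluxe→Y.
The unique mutual best reply is (Plus, Y), giving (12, 11).
Vantage earns 12 sequentially versus 12 at the Nash outcome: unchanged.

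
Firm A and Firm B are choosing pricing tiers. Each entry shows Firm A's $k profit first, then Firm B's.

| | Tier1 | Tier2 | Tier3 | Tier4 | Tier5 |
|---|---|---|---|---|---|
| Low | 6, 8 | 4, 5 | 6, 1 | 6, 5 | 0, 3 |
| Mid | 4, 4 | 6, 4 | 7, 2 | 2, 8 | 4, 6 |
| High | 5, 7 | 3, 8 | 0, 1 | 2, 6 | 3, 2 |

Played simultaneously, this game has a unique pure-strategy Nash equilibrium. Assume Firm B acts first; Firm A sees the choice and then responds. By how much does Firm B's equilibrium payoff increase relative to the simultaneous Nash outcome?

Firm A best-responds to each possible Firm B move:
- Tier1: Firm A compares 6, 4, 5 and picks Low; Firm B would get 8.
- Tier2: Firm A compares 4, 6, 3 and picks Mid; Firm B would get 4.
- Tier3: Firm A compares 6, 7, 0 and picks Mid; Firm B would get 2.
- Tier4: Firm A compares 6, 2, 2 and picks Low; Firm B would get 5.
- Tier5: Firm A compares 0, 4, 3 and picks Mid; Firm B would get 6.
Firm B's induced payoffs are 8, 4, 2, 5, 6, so Firm B commits to Tier1. Subgame-perfect outcome: (Low, Tier1) with payoffs (6, 8).
For the simultaneous game, intersect best replies.
Firm A's best replies: Tier1→Low; Tier2→Mid; Tier3→Mid; Tier4→Low; Tier5→Mid.
Firm B's best replies: Low→Tier1; Mid→Tier4; High→Tier2.
Only (Low, Tier1) has each player best-responding; Nash payoffs (6, 8).
Firm B's commitment gain: 8 − 8 = 0.

0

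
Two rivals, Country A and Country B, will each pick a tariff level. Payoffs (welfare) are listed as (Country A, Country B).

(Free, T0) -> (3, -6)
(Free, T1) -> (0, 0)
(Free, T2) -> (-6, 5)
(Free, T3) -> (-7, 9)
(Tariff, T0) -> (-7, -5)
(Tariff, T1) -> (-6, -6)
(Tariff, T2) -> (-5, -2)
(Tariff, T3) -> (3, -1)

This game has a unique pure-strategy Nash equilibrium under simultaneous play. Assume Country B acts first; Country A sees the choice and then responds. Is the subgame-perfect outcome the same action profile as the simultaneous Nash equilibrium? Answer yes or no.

Solve by backward induction (Country B leads).
- T0 → Country A plays Free (best of 3, -7); Country B gets -6.
- T1 → Country A plays Free (best of 0, -6); Country B gets 0.
- T2 → Country A plays Tariff (best of -6, -5); Country B gets -2.
- T3 → Country A plays Tariff (best of -7, 3); Country B gets -1.
Among -6, 0, -2, -1, the best is 0 at T1. Subgame-perfect outcome: (Free, T1) with payoffs (0, 0).
Now find the simultaneous Nash equilibrium.
Country A's best replies: T0→Free; T1→Free; T2→Tariff; T3→Tariff.
Country B's best replies: Free→T3; Tariff→T3.
Only (Tariff, T3) has each player best-responding; Nash payoffs (3, -1).
Sequential outcome (Free, T1) differs from the Nash profile (Tariff, T3).

no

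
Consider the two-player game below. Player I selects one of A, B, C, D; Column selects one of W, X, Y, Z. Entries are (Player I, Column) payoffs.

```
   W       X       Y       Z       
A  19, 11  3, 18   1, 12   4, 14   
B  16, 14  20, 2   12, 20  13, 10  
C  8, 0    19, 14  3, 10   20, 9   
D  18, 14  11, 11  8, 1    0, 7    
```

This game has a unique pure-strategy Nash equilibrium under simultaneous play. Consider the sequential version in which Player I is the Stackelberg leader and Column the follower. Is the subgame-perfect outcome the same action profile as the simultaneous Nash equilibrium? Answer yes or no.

no

Backward induction with Player I moving first.
- A: Column compares 11, 18, 12, 14 and picks X; Player I would get 3.
- B: Column compares 14, 2, 20, 10 and picks Y; Player I would get 12.
- C: Column compares 0, 14, 10, 9 and picks X; Player I would get 19.
- D: Column compares 14, 11, 1, 7 and picks W; Player I would get 18.
Among 3, 12, 19, 18, the best is 19 at C. Subgame-perfect outcome: (C, X) with payoffs (19, 14).
Now find the simultaneous Nash equilibrium.
Player I's best replies: W→A; X→B; Y→B; Z→C.
Column's best replies: A→X; B→Y; C→X; D→W.
The unique mutual best reply is (B, Y), giving (12, 20).
Sequential outcome (C, X) differs from the Nash profile (B, Y).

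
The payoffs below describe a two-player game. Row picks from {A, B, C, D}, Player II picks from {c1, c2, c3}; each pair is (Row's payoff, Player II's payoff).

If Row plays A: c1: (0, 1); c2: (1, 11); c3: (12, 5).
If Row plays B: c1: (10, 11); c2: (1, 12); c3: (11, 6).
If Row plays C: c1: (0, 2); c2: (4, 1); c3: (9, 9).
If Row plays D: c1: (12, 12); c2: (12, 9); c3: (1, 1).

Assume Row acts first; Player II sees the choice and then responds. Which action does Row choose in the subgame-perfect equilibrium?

D

Solve by backward induction (Row leads).
- A: BR = c2, leader payoff 1.
- B: BR = c2, leader payoff 1.
- C: BR = c3, leader payoff 9.
- D: BR = c1, leader payoff 12.
Row's induced payoffs are 1, 1, 9, 12, so Row commits to D. Subgame-perfect outcome: (D, c1) with payoffs (12, 12).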